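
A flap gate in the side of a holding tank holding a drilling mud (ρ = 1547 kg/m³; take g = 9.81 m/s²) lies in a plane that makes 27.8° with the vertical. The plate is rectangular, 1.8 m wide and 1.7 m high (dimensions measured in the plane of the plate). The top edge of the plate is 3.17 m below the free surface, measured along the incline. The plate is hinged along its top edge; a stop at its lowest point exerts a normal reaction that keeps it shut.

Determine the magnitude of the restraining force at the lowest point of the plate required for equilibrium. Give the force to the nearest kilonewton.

γ = ρg = 1547 × 9.81 / 1000 = 15.17607 kN/m³.
The plate makes 27.8° with the vertical, i.e. θ = 90° − 27.8° = 62.2° to the horizontal. Measuring y along the incline from the free-surface line, vertical depth h = y·sinθ with sinθ = 0.884581.
The centroid lies 1.7/2 = 0.85 m below the top edge, so y_c = 3.17 + 0.85 = 4.02 m and h_c = 4.02 × 0.884581 = 3.55602 m.
A = 1.8 × 1.7 = 3.06 m².
Resultant F = γ·h_c·A = 15.17607 × 3.55602 × 3.06 = 165.137 kN.
I_c = b·h³/12 = 1.8 × 1.7³/12 = 0.73695 m⁴.
Centre of pressure: y_p = y_c + I_c/(y_c·A) = 4.02 + 0.73695/(4.02 × 3.06) = 4.02 + 0.0599088 = 4.07991 m along the plane.
The resultant acts 0.85 + 0.0599088 = 0.909909 m (along the plate) below the hinge at the top edge, so the moment about the hinge is M = F × 0.909909 = 165.137 × 0.909909 = 150.26 kN·m.
A normal force at the bottom, 1.7 m from the hinge, must supply this moment: P = 150.26/1.7 = 88.3882 kN.

P ≈ 88 kN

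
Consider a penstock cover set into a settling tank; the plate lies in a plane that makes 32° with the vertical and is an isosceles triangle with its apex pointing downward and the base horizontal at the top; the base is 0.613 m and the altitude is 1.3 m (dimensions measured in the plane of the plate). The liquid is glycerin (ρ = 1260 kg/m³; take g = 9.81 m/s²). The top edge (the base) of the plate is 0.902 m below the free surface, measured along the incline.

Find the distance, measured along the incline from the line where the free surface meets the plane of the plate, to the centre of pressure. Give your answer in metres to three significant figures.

y_p = 1.41 m

γ = ρg = 1260 × 9.81 / 1000 = 12.3606 kN/m³.
The plate makes 32° with the vertical, i.e. θ = 90° − 32° = 58° to the horizontal. Measuring y along the incline from the free-surface line, vertical depth h = y·sinθ with sinθ = 0.848048.
With the apex down, the centroid sits h/3 = 1.3/3 = 0.433333 m below the base (the top edge), so y_c = 0.902 + 0.433333 = 1.33533 m and h_c = 1.33533 × 0.848048 = 1.13242 m.
A = ½ × 0.613 × 1.3 = 0.39845 m².
Resultant F = γ·h_c·A = 12.3606 × 1.13242 × 0.39845 = 5.57726 kN.
I_c = b·h³/36 = 0.613 × 1.3³/36 = 0.03741 m⁴.
Centre of pressure: y_p = y_c + I_c/(y_c·A) = 1.33533 + 0.03741/(1.33533 × 0.39845) = 1.33533 + 0.0703113 = 1.40564 m along the plane.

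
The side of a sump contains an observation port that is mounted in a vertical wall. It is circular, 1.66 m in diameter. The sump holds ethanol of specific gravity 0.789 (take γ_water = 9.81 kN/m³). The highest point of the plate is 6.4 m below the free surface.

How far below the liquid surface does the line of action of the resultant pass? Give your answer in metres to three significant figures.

γ = 0.789 × 9.81 = 7.74009 kN/m³.
The centroid is at the centre, 0.83 m below the top of the plate, so the centroid depth is h_c = 6.4 + 0.83 = 7.23 m.
A = π(0.83)² = 2.16424 m².
Resultant F = γ·h_c·A = 7.74009 × 7.23 × 2.16424 = 121.113 kN.
I_c = πr⁴/4 = π × 0.83⁴/4 = 0.372737 m⁴.
Centre of pressure: y_p = y_c + I_c/(y_c·A) = 7.23 + 0.372737/(7.23 × 2.16424) = 7.23 + 0.0238209 = 7.25382 m along the plane.

h_p = 7.25 m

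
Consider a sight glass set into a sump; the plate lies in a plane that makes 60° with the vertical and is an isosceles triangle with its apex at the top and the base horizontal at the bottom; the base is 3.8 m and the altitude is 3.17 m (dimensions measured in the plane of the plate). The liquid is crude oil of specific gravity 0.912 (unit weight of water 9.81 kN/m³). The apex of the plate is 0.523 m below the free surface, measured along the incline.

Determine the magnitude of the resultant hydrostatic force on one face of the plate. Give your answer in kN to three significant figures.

γ = 0.912 × 9.81 = 8.94672 kN/m³.
The plate makes 60° with the vertical, i.e. θ = 90° − 60° = 30° to the horizontal. Measuring y along the incline from the free-surface line, vertical depth h = y·sinθ with sinθ = 0.500000.
With the apex up, the centroid sits 2h/3 = 2 × 3.17/3 = 2.11333 m below the apex, so y_c = 0.523 + 2.11333 = 2.63633 m and h_c = 2.63633 × 0.500000 = 1.31817 m.
A = ½ × 3.8 × 3.17 = 6.023 m².
Resultant F = γ·h_c·A = 8.94672 × 1.31817 × 6.023 = 71.031 kN.

F ≈ 71.0 kN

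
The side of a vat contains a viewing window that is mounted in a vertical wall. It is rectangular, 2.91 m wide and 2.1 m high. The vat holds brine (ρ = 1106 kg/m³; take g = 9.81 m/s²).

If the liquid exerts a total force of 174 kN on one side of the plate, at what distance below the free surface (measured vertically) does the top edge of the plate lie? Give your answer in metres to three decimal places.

γ = ρg = 1106 × 9.81 / 1000 = 10.84986 kN/m³.
A = 2.91 × 2.1 = 6.111 m².
From F = γ·h_c·A, the centroid depth is h_c = 174/(10.84986 × 6.111) = 2.6243 m.
The centroid lies 2.1/2 = 1.05 m below the top edge, so the top edge sits at h_top = 2.6243 − 1.05 = 1.5743 m below the surface.

d_top ≈ 1.574 m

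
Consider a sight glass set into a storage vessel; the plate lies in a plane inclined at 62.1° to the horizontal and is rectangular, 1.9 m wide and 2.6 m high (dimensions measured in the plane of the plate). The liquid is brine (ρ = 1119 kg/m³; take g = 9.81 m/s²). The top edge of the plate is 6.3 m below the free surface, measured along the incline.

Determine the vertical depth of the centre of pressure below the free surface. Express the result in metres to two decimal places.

h_p = 6.78 m

γ = ρg = 1119 × 9.81 / 1000 = 10.97739 kN/m³.
Let θ = 62.1° be the plate's angle to the horizontal; measure y along the incline from where the plane meets the free surface. Vertical depth h = y·sinθ with sinθ = 0.883766.
The centroid lies 2.6/2 = 1.3 m below the top edge, so y_c = 6.3 + 1.3 = 7.6 m and h_c = 7.6 × 0.883766 = 6.71662 m.
A = 1.9 × 2.6 = 4.94 m².
Resultant F = γ·h_c·A = 10.97739 × 6.71662 × 4.94 = 364.231 kN.
I_c = b·h³/12 = 1.9 × 2.6³/12 = 2.78287 m⁴.
Centre of pressure: y_p = y_c + I_c/(y_c·A) = 7.6 + 2.78287/(7.6 × 4.94) = 7.6 + 0.0741229 = 7.67412 m along the plane.
Vertically, h_p = y_p·sinθ = 7.67412 × 0.883766 = 6.78213 m.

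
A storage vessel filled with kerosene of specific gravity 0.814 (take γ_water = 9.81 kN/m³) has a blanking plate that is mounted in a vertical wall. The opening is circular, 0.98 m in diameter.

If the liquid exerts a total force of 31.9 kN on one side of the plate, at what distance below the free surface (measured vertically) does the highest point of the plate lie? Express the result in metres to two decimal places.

γ = 0.814 × 9.81 = 7.98534 kN/m³.
A = π(0.49)² = 0.754296 m².
From F = γ·h_c·A, the centroid depth is h_c = 31.9/(7.98534 × 0.754296) = 5.29609 m.
The centroid is at the centre, 0.49 m below the top of the plate, so the highest point sits at h_top = 5.29609 − 0.49 = 4.80609 m below the surface.

d_top ≈ 4.81 m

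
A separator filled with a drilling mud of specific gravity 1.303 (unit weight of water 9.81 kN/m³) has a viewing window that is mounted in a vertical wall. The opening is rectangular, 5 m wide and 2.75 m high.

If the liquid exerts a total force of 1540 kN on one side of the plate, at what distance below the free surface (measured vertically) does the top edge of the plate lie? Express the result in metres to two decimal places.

d_top ≈ 7.39 m

γ = 1.303 × 9.81 = 12.78243 kN/m³.
A = 5 × 2.75 = 13.75 m².
From F = γ·h_c·A, the centroid depth is h_c = 1540/(12.78243 × 13.75) = 8.76203 m.
The centroid lies 2.75/2 = 1.375 m below the top edge, so the top edge sits at h_top = 8.76203 − 1.375 = 7.38703 m below the surface.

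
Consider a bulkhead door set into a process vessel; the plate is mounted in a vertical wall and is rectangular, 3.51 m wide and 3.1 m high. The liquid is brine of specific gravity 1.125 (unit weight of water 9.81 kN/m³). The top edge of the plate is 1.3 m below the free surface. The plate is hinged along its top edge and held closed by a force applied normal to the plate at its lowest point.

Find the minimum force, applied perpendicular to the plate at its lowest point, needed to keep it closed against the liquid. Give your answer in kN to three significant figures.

P ≈ 202 kN

γ = 1.125 × 9.81 = 11.03625 kN/m³.
The centroid lies 3.1/2 = 1.55 m below the top edge, so the centroid depth is h_c = 1.3 + 1.55 = 2.85 m.
A = 3.51 × 3.1 = 10.881 m².
Resultant F = γ·h_c·A = 11.03625 × 2.85 × 10.881 = 342.243 kN.
I_c = b·h³/12 = 3.51 × 3.1³/12 = 8.71387 m⁴.
Centre of pressure: y_p = y_c + I_c/(y_c·A) = 2.85 + 8.71387/(2.85 × 10.881) = 2.85 + 0.280994 = 3.13099 m along the plane.
The resultant acts 1.55 + 0.280994 = 1.83099 m (along the plate) below the hinge at the top edge, so the moment about the hinge is M = F × 1.83099 = 342.243 × 1.83099 = 626.644 kN·m.
A normal force at the bottom, 3.1 m from the hinge, must supply this moment: P = 626.644/3.1 = 202.143 kN.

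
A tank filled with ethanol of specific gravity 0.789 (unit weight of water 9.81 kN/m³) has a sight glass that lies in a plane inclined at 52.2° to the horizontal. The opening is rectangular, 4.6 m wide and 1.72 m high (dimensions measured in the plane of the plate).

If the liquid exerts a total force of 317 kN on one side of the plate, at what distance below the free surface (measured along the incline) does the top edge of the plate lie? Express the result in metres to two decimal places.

y_top ≈ 5.69 m

γ = 0.789 × 9.81 = 7.74009 kN/m³.
A = 4.6 × 1.72 = 7.912 m².
From F = γ·h_c·A, the centroid depth is h_c = 317/(7.74009 × 7.912) = 5.17639 m.
Let θ = 52.2° be the plate's angle to the horizontal; measure y along the incline from where the plane meets the free surface. Vertical depth h = y·sinθ with sinθ = 0.790155.
Along the incline, y_c = h_c/sinθ = 5.17639/0.790155 = 6.55111 m.
The centroid lies 1.72/2 = 0.86 m below the top edge, so the top edge sits at y_top = 6.55111 − 0.86 = 5.69111 m along the incline.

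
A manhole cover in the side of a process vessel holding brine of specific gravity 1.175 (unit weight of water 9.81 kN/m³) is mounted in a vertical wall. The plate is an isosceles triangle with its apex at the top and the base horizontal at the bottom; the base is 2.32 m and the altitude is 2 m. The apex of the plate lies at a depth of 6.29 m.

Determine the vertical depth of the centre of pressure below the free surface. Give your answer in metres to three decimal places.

γ = 1.175 × 9.81 = 11.52675 kN/m³.
With the apex up, the centroid sits 2h/3 = 2 × 2/3 = 1.33333 m below the apex, so the centroid depth is h_c = 6.29 + 1.33333 = 7.62333 m.
A = ½ × 2.32 × 2 = 2.32 m².
Resultant F = γ·h_c·A = 11.52675 × 7.62333 × 2.32 = 203.864 kN.
I_c = b·h³/36 = 2.32 × 2³/36 = 0.515556 m⁴.
Centre of pressure: y_p = y_c + I_c/(y_c·A) = 7.62333 + 0.515556/(7.62333 × 2.32) = 7.62333 + 0.0291503 = 7.65248 m along the plane.

h_p = 7.652 m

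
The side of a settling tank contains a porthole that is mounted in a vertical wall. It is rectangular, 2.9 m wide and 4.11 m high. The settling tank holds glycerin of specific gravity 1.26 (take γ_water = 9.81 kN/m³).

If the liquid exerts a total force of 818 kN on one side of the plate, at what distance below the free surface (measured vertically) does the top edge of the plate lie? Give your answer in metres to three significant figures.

d_top ≈ 3.50 m

γ = 1.26 × 9.81 = 12.3606 kN/m³.
A = 2.9 × 4.11 = 11.919 m².
From F = γ·h_c·A, the centroid depth is h_c = 818/(12.3606 × 11.919) = 5.55231 m.
The centroid lies 4.11/2 = 2.055 m below the top edge, so the top edge sits at h_top = 5.55231 − 2.055 = 3.49731 m below the surface.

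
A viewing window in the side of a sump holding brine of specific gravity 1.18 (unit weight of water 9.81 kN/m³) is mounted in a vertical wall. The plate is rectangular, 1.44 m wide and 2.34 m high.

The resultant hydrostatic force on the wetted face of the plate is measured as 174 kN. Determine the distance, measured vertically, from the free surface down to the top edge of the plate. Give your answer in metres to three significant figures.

γ = 1.18 × 9.81 = 11.5758 kN/m³.
A = 1.44 × 2.34 = 3.3696 m².
From F = γ·h_c·A, the centroid depth is h_c = 174/(11.5758 × 3.3696) = 4.46087 m.
The centroid lies 2.34/2 = 1.17 m below the top edge, so the top edge sits at h_top = 4.46087 − 1.17 = 3.29087 m below the surface.

d_top ≈ 3.29 m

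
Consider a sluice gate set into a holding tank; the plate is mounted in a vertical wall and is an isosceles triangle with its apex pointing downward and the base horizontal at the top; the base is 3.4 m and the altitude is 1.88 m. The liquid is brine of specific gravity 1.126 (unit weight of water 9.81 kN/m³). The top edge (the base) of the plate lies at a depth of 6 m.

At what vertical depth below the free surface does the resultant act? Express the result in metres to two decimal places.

γ = 1.126 × 9.81 = 11.04606 kN/m³.
With the apex down, the centroid sits h/3 = 1.88/3 = 0.626667 m below the base (the top edge), so the centroid depth is h_c = 6 + 0.626667 = 6.62667 m.
A = ½ × 3.4 × 1.88 = 3.196 m².
Resultant F = γ·h_c·A = 11.04606 × 6.62667 × 3.196 = 233.943 kN.
I_c = b·h³/36 = 3.4 × 1.88³/36 = 0.627552 m⁴.
Centre of pressure: y_p = y_c + I_c/(y_c·A) = 6.62667 + 0.627552/(6.62667 × 3.196) = 6.62667 + 0.0296311 = 6.6563 m along the plane.

h_p = 6.66 m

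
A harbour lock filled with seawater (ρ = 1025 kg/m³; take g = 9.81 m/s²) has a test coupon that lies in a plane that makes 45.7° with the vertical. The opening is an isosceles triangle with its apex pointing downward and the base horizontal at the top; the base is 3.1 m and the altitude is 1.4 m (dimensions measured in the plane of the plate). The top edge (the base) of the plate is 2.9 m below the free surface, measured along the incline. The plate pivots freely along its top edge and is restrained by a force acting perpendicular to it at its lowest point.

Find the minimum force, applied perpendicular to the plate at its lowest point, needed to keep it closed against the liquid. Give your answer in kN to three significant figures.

P ≈ 18.3 kN

γ = ρg = 1025 × 9.81 / 1000 = 10.05525 kN/m³.
The plate makes 45.7° with the vertical, i.e. θ = 90° − 45.7° = 44.3° to the horizontal. Measuring y along the incline from the free-surface line, vertical depth h = y·sinθ with sinθ = 0.698415.
With the apex down, the centroid sits h/3 = 1.4/3 = 0.466667 m below the base (the top edge), so y_c = 2.9 + 0.466667 = 3.36667 m and h_c = 3.36667 × 0.698415 = 2.35133 m.
A = ½ × 3.1 × 1.4 = 2.17 m².
Resultant F = γ·h_c·A = 10.05525 × 2.35133 × 2.17 = 51.3058 kN.
I_c = b·h³/36 = 3.1 × 1.4³/36 = 0.236289 m⁴.
Centre of pressure: y_p = y_c + I_c/(y_c·A) = 3.36667 + 0.236289/(3.36667 × 2.17) = 3.36667 + 0.0323432 = 3.39901 m along the plane.
The resultant acts 0.466667 + 0.0323432 = 0.49901 m (along the plate) below the hinge at the top edge, so the moment about the hinge is M = F × 0.49901 = 51.3058 × 0.49901 = 25.6021 kN·m.
A normal force at the bottom, 1.4 m from the hinge, must supply this moment: P = 25.6021/1.4 = 18.2872 kN.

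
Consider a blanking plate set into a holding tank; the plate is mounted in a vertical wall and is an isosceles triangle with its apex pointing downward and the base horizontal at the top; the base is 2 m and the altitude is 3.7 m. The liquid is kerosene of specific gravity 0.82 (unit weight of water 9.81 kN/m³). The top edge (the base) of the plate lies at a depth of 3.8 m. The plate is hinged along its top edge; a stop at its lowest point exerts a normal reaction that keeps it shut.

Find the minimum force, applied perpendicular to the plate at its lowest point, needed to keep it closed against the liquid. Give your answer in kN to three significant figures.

P ≈ 56.1 kN

γ = 0.82 × 9.81 = 8.0442 kN/m³.
With the apex down, the centroid sits h/3 = 3.7/3 = 1.23333 m below the base (the top edge), so the centroid depth is h_c = 3.8 + 1.23333 = 5.03333 m.
A = ½ × 2 × 3.7 = 3.7 m².
Resultant F = γ·h_c·A = 8.0442 × 5.03333 × 3.7 = 149.81 kN.
I_c = b·h³/36 = 2 × 3.7³/36 = 2.81406 m⁴.
Centre of pressure: y_p = y_c + I_c/(y_c·A) = 5.03333 + 2.81406/(5.03333 × 3.7) = 5.03333 + 0.151104 = 5.18443 m along the plane.
The resultant acts 1.23333 + 0.151104 = 1.38443 m (along the plate) below the hinge at the top edge, so the moment about the hinge is M = F × 1.38443 = 149.81 × 1.38443 = 207.401 kN·m.
A normal force at the bottom, 3.7 m from the hinge, must supply this moment: P = 207.401/3.7 = 56.0543 kN.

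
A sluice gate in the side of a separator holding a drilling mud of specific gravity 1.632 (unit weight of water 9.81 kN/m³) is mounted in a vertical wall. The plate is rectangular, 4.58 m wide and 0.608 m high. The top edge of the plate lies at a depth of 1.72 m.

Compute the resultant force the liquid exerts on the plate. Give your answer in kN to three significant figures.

γ = 1.632 × 9.81 = 16.00992 kN/m³.
The centroid lies 0.608/2 = 0.304 m below the top edge, so the centroid depth is h_c = 1.72 + 0.304 = 2.024 m.
A = 4.58 × 0.608 = 2.78464 m².
Resultant F = γ·h_c·A = 16.00992 × 2.024 × 2.78464 = 90.2337 kN.

F ≈ 90.2 kN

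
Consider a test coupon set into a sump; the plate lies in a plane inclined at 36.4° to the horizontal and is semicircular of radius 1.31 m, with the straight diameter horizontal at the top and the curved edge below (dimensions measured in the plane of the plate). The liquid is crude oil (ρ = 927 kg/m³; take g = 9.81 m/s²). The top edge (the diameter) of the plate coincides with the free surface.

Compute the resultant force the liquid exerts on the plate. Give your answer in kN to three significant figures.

γ = ρg = 927 × 9.81 / 1000 = 9.09387 kN/m³.
Let θ = 36.4° be the plate's angle to the horizontal; measure y along the incline from where the plane meets the free surface. Vertical depth h = y·sinθ with sinθ = 0.593419.
The centroid of a semicircle lies 4r/(3π) = 0.555981 m from the diameter, here below the top edge, so y_c = 0.555981 m and h_c = 0.555981 × 0.593419 = 0.32993 m.
A = πr²/2 = π × 1.31²/2 = 2.69564 m².
Resultant F = γ·h_c·A = 9.09387 × 0.32993 × 2.69564 = 8.08784 kN.

F ≈ 8.09 kN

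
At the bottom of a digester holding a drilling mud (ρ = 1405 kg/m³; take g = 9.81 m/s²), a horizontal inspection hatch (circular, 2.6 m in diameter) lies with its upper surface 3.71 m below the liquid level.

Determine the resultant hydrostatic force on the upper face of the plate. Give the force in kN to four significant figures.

γ = ρg = 1405 × 9.81 / 1000 = 13.78305 kN/m³.
The plate is horizontal, so pressure is uniform at p = γ·h = 13.78305 × 3.71 = 51.1351 kN/m².
A = π(1.3)² = 5.30929 m².
F = p·A = 51.1351 × 5.30929 = 271.491 kN.

F ≈ 271.5 kN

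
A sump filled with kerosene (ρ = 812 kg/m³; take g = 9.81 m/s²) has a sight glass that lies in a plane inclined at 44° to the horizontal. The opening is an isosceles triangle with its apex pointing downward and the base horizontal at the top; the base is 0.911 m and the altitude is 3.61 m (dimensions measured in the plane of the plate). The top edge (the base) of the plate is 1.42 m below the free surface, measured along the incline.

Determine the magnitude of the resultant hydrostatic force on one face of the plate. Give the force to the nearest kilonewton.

γ = ρg = 812 × 9.81 / 1000 = 7.96572 kN/m³.
Let θ = 44° be the plate's angle to the horizontal; measure y along the incline from where the plane meets the free surface. Vertical depth h = y·sinθ with sinθ = 0.694658.
With the apex down, the centroid sits h/3 = 3.61/3 = 1.20333 m below the base (the top edge), so y_c = 1.42 + 1.20333 = 2.62333 m and h_c = 2.62333 × 0.694658 = 1.82232 m.
A = ½ × 0.911 × 3.61 = 1.64436 m².
Resultant F = γ·h_c·A = 7.96572 × 1.82232 × 1.64436 = 23.8697 kN.

F ≈ 24 kN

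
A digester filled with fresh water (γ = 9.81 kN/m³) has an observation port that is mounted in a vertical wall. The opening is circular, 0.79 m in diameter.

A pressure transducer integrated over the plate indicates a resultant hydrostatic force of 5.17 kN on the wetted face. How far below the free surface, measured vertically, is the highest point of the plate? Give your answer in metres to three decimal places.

d_top ≈ 0.680 m

γ = 9.81 kN/m³.
A = π(0.395)² = 0.490167 m².
From F = γ·h_c·A, the centroid depth is h_c = 5.17/(9.81 × 0.490167) = 1.07517 m.
The centroid is at the centre, 0.395 m below the top of the plate, so the highest point sits at h_top = 1.07517 − 0.395 = 0.68017 m below the surface.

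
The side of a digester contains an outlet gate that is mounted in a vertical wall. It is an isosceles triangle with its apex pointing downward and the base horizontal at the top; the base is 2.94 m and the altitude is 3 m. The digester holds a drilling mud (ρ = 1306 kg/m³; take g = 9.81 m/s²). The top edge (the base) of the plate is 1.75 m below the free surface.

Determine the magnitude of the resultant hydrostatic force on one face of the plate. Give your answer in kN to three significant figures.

F ≈ 155 kN

γ = ρg = 1306 × 9.81 / 1000 = 12.81186 kN/m³.
With the apex down, the centroid sits h/3 = 3/3 = 1 m below the base (the top edge), so the centroid depth is h_c = 1.75 + 1 = 2.75 m.
A = ½ × 2.94 × 3 = 4.41 m².
Resultant F = γ·h_c·A = 12.81186 × 2.75 × 4.41 = 155.376 kN.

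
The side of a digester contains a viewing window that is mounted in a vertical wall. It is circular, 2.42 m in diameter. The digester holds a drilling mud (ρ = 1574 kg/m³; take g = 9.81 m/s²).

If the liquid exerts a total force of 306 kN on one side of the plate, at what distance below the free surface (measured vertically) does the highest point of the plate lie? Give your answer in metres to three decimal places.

γ = ρg = 1574 × 9.81 / 1000 = 15.44094 kN/m³.
A = π(1.21)² = 4.59961 m².
From F = γ·h_c·A, the centroid depth is h_c = 306/(15.44094 × 4.59961) = 4.30851 m.
The centroid is at the centre, 1.21 m below the top of the plate, so the highest point sits at h_top = 4.30851 − 1.21 = 3.09851 m below the surface.

d_top ≈ 3.099 m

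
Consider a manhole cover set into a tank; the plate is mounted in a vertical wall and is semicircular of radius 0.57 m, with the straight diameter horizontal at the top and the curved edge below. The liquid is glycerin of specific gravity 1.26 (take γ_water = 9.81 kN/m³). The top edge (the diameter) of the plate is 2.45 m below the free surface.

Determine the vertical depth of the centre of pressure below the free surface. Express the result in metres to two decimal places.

γ = 1.26 × 9.81 = 12.3606 kN/m³.
The centroid of a semicircle lies 4r/(3π) = 0.241916 m from the diameter, here below the top edge, so the centroid depth is h_c = 2.45 + 0.241916 = 2.69192 m.
A = πr²/2 = π × 0.57²/2 = 0.510352 m².
Resultant F = γ·h_c·A = 12.3606 × 2.69192 × 0.510352 = 16.9813 kN.
I_c = (π/8 − 8/(9π))·r⁴ = 0.109757 × 0.57⁴ = 0.011586 m⁴.
Centre of pressure: y_p = y_c + I_c/(y_c·A) = 2.69192 + 0.011586/(2.69192 × 0.510352) = 2.69192 + 0.00843338 = 2.70035 m along the plane.

h_p = 2.70 m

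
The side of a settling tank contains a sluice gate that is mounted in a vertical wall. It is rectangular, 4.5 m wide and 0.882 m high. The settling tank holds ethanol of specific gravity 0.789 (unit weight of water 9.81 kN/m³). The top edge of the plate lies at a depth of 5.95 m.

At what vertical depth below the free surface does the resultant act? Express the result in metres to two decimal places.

h_p = 6.40 m

γ = 0.789 × 9.81 = 7.74009 kN/m³.
The centroid lies 0.882/2 = 0.441 m below the top edge, so the centroid depth is h_c = 5.95 + 0.441 = 6.391 m.
A = 4.5 × 0.882 = 3.969 m².
Resultant F = γ·h_c·A = 7.74009 × 6.391 × 3.969 = 196.334 kN.
I_c = b·h³/12 = 4.5 × 0.882³/12 = 0.257298 m⁴.
Centre of pressure: y_p = y_c + I_c/(y_c·A) = 6.391 + 0.257298/(6.391 × 3.969) = 6.391 + 0.0101435 = 6.40114 m along the plane.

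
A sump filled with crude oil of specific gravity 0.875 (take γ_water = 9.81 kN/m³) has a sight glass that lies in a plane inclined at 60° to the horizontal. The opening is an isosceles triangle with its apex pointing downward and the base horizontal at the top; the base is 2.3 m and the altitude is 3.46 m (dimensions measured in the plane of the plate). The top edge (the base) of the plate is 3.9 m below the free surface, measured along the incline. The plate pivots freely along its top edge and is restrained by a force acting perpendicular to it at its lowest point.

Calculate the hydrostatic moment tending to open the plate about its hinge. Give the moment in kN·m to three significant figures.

γ = 0.875 × 9.81 = 8.58375 kN/m³.
Let θ = 60° be the plate's angle to the horizontal; measure y along the incline from where the plane meets the free surface. Vertical depth h = y·sinθ with sinθ = 0.866025.
With the apex down, the centroid sits h/3 = 3.46/3 = 1.15333 m below the base (the top edge), so y_c = 3.9 + 1.15333 = 5.05333 m and h_c = 5.05333 × 0.866025 = 4.37631 m.
A = ½ × 2.3 × 3.46 = 3.979 m².
Resultant F = γ·h_c·A = 8.58375 × 4.37631 × 3.979 = 149.472 kN.
I_c = b·h³/36 = 2.3 × 3.46³/36 = 2.64639 m⁴.
Centre of pressure: y_p = y_c + I_c/(y_c·A) = 5.05333 + 2.64639/(5.05333 × 3.979) = 5.05333 + 0.131614 = 5.18494 m along the plane.
The resultant acts 1.15333 + 0.131614 = 1.28494 m (along the plate) below the hinge at the top edge, so the moment about the hinge is M = F × 1.28494 = 149.472 × 1.28494 = 192.063 kN·m.

M ≈ 192 kN·m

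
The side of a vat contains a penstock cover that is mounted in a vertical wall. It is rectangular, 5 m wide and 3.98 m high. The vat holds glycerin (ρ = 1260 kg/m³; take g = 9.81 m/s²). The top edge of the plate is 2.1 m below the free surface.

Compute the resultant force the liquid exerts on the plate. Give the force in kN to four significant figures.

F ≈ 1006 kN

γ = ρg = 1260 × 9.81 / 1000 = 12.3606 kN/m³.
The centroid lies 3.98/2 = 1.99 m below the top edge, so the centroid depth is h_c = 2.1 + 1.99 = 4.09 m.
A = 5 × 3.98 = 19.9 m².
Resultant F = γ·h_c·A = 12.3606 × 4.09 × 19.9 = 1006.04 kN.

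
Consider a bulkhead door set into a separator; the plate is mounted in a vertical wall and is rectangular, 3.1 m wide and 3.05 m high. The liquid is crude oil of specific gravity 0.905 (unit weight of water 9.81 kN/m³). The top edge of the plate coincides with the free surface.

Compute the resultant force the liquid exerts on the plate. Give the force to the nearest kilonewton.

γ = 0.905 × 9.81 = 8.87805 kN/m³.
The centroid lies 3.05/2 = 1.525 m below the top edge, so the centroid depth is h_c = 1.525 m.
A = 3.1 × 3.05 = 9.455 m².
Resultant F = γ·h_c·A = 8.87805 × 1.525 × 9.455 = 128.011 kN.

F ≈ 128 kN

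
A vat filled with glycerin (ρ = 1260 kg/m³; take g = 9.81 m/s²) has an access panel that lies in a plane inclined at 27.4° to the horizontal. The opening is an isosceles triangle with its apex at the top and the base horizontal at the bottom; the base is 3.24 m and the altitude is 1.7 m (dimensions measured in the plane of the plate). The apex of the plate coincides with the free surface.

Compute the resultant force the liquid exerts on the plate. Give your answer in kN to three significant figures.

F ≈ 17.8 kN

γ = ρg = 1260 × 9.81 / 1000 = 12.3606 kN/m³.
Let θ = 27.4° be the plate's angle to the horizontal; measure y along the incline from where the plane meets the free surface. Vertical depth h = y·sinθ with sinθ = 0.460200.
With the apex up, the centroid sits 2h/3 = 2 × 1.7/3 = 1.13333 m below the apex, so y_c = 1.13333 m and h_c = 1.13333 × 0.460200 = 0.521558 m.
A = ½ × 3.24 × 1.7 = 2.754 m².
Resultant F = γ·h_c·A = 12.3606 × 0.521558 × 2.754 = 17.7544 kN.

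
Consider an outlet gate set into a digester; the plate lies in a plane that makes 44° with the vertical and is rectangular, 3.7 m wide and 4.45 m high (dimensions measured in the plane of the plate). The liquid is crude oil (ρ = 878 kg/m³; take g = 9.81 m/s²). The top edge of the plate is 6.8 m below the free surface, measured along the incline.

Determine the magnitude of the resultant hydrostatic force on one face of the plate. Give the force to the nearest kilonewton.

γ = ρg = 878 × 9.81 / 1000 = 8.61318 kN/m³.
The plate makes 44° with the vertical, i.e. θ = 90° − 44° = 46° to the horizontal. Measuring y along the incline from the free-surface line, vertical depth h = y·sinθ with sinθ = 0.719340.
The centroid lies 4.45/2 = 2.225 m below the top edge, so y_c = 6.8 + 2.225 = 9.025 m and h_c = 9.025 × 0.719340 = 6.49204 m.
A = 3.7 × 4.45 = 16.465 m².
Resultant F = γ·h_c·A = 8.61318 × 6.49204 × 16.465 = 920.675 kN.

F ≈ 921 kN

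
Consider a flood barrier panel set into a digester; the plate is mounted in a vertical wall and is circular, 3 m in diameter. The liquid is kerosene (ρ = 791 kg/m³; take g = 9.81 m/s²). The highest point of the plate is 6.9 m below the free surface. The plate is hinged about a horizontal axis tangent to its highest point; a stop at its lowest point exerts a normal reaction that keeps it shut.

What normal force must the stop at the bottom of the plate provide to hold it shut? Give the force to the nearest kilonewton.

γ = ρg = 791 × 9.81 / 1000 = 7.75971 kN/m³.
The centroid is at the centre, 1.5 m below the top of the plate, so the centroid depth is h_c = 6.9 + 1.5 = 8.4 m.
A = π(1.5)² = 7.06858 m².
Resultant F = γ·h_c·A = 7.75971 × 8.4 × 7.06858 = 460.741 kN.
I_c = πr⁴/4 = π × 1.5⁴/4 = 3.97608 m⁴.
Centre of pressure: y_p = y_c + I_c/(y_c·A) = 8.4 + 3.97608/(8.4 × 7.06858) = 8.4 + 0.0669643 = 8.46696 m along the plane.
The resultant acts 1.5 + 0.0669643 = 1.56696 m (along the plate) below the hinge at the top edge, so the moment about the hinge is M = F × 1.56696 = 460.741 × 1.56696 = 721.963 kN·m.
A normal force at the bottom, 3 m from the hinge, must supply this moment: P = 721.963/3 = 240.654 kN.

P ≈ 241 kN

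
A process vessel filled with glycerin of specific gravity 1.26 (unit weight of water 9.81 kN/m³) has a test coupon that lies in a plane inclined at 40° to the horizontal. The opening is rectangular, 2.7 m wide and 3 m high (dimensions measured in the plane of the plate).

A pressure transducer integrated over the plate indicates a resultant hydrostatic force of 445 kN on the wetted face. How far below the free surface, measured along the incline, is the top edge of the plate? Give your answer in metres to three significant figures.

y_top ≈ 5.41 m

γ = 1.26 × 9.81 = 12.3606 kN/m³.
A = 2.7 × 3 = 8.1 m².
From F = γ·h_c·A, the centroid depth is h_c = 445/(12.3606 × 8.1) = 4.44463 m.
Let θ = 40° be the plate's angle to the horizontal; measure y along the incline from where the plane meets the free surface. Vertical depth h = y·sinθ with sinθ = 0.642788.
Along the incline, y_c = h_c/sinθ = 4.44463/0.642788 = 6.91461 m.
The centroid lies 3/2 = 1.5 m below the top edge, so the top edge sits at y_top = 6.91461 − 1.5 = 5.41461 m along the incline.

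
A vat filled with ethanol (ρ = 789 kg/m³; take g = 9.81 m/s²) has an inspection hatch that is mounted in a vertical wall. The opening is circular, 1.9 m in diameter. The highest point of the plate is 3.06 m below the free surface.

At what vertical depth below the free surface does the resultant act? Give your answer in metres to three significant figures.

h_p = 4.07 m

γ = ρg = 789 × 9.81 / 1000 = 7.74009 kN/m³.
The centroid is at the centre, 0.95 m below the top of the plate, so the centroid depth is h_c = 3.06 + 0.95 = 4.01 m.
A = π(0.95)² = 2.83529 m².
Resultant F = γ·h_c·A = 7.74009 × 4.01 × 2.83529 = 88.0011 kN.
I_c = πr⁴/4 = π × 0.95⁴/4 = 0.639712 m⁴.
Centre of pressure: y_p = y_c + I_c/(y_c·A) = 4.01 + 0.639712/(4.01 × 2.83529) = 4.01 + 0.0562656 = 4.06627 m along the plane.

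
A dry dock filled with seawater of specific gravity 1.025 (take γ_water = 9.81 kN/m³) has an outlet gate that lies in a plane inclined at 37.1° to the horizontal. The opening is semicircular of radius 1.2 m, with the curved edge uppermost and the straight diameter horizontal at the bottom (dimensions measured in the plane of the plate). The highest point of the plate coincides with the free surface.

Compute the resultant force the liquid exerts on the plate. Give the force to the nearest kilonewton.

γ = 1.025 × 9.81 = 10.05525 kN/m³.
Let θ = 37.1° be the plate's angle to the horizontal; measure y along the incline from where the plane meets the free surface. Vertical depth h = y·sinθ with sinθ = 0.603208.
The centroid lies 4r/(3π) = 0.509296 m above the diameter, so r − 4r/(3π) = 1.2 − 0.509296 = 0.690704 m below the topmost point, so y_c = 0.690704 m and h_c = 0.690704 × 0.603208 = 0.416638 m.
A = πr²/2 = π × 1.2²/2 = 2.26195 m².
Resultant F = γ·h_c·A = 10.05525 × 0.416638 × 2.26195 = 9.47621 kN.

F ≈ 9 kN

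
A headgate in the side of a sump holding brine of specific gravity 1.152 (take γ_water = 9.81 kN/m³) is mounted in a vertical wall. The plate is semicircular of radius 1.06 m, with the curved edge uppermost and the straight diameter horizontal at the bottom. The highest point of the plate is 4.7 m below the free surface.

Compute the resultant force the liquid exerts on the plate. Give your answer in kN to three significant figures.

γ = 1.152 × 9.81 = 11.30112 kN/m³.
The centroid lies 4r/(3π) = 0.449878 m above the diameter, so r − 4r/(3π) = 1.06 − 0.449878 = 0.610122 m below the topmost point, so the centroid depth is h_c = 4.7 + 0.610122 = 5.31012 m.
A = πr²/2 = π × 1.06²/2 = 1.76495 m².
Resultant F = γ·h_c·A = 11.30112 × 5.31012 × 1.76495 = 105.915 kN.

F ≈ 106 kN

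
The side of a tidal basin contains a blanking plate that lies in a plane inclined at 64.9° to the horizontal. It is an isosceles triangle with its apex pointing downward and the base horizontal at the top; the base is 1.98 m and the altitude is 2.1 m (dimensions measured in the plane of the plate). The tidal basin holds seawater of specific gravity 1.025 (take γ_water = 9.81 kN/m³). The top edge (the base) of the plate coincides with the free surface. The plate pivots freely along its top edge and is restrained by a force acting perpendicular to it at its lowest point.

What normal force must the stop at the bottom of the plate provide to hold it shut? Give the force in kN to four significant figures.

γ = 1.025 × 9.81 = 10.05525 kN/m³.
Let θ = 64.9° be the plate's angle to the horizontal; measure y along the incline from where the plane meets the free surface. Vertical depth h = y·sinθ with sinθ = 0.905569.
With the apex down, the centroid sits h/3 = 2.1/3 = 0.7 m below the base (the top edge), so y_c = 0.7 m and h_c = 0.7 × 0.905569 = 0.633898 m.
A = ½ × 1.98 × 2.1 = 2.079 m².
Resultant F = γ·h_c·A = 10.05525 × 0.633898 × 2.079 = 13.2516 kN.
I_c = b·h³/36 = 1.98 × 2.1³/36 = 0.509355 m⁴.
Centre of pressure: y_p = y_c + I_c/(y_c·A) = 0.7 + 0.509355/(0.7 × 2.079) = 0.7 + 0.35 = 1.05 m along the plane.
The resultant acts 0.7 + 0.35 = 1.05 m (along the plate) below the hinge at the top edge, so the moment about the hinge is M = F × 1.05 = 13.2516 × 1.05 = 13.9142 kN·m.
A normal force at the bottom, 2.1 m from the hinge, must supply this moment: P = 13.9142/2.1 = 6.62581 kN.

P ≈ 6.626 kN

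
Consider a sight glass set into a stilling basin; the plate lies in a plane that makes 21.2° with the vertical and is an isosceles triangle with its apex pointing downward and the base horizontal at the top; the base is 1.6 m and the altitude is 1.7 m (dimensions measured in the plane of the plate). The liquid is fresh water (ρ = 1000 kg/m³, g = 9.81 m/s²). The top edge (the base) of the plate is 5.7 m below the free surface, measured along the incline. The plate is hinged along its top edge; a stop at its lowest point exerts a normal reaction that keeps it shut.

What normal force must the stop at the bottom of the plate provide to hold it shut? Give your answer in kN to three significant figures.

P ≈ 27.2 kN

γ = ρg = 1000 × 9.81 = 9810 N/m³ = 9.81 kN/m³.
The plate makes 21.2° with the vertical, i.e. θ = 90° − 21.2° = 68.8° to the horizontal. Measuring y along the incline from the free-surface line, vertical depth h = y·sinθ with sinθ = 0.932324.
With the apex down, the centroid sits h/3 = 1.7/3 = 0.566667 m below the base (the top edge), so y_c = 5.7 + 0.566667 = 6.26667 m and h_c = 6.26667 × 0.932324 = 5.84257 m.
A = ½ × 1.6 × 1.7 = 1.36 m².
Resultant F = γ·h_c·A = 9.81 × 5.84257 × 1.36 = 77.9492 kN.
I_c = b·h³/36 = 1.6 × 1.7³/36 = 0.218356 m⁴.
Centre of pressure: y_p = y_c + I_c/(y_c·A) = 6.26667 + 0.218356/(6.26667 × 1.36) = 6.26667 + 0.0256206 = 6.29229 m along the plane.
The resultant acts 0.566667 + 0.0256206 = 0.592288 m (along the plate) below the hinge at the top edge, so the moment about the hinge is M = F × 0.592288 = 77.9492 × 0.592288 = 46.1684 kN·m.
A normal force at the bottom, 1.7 m from the hinge, must supply this moment: P = 46.1684/1.7 = 27.1579 kN.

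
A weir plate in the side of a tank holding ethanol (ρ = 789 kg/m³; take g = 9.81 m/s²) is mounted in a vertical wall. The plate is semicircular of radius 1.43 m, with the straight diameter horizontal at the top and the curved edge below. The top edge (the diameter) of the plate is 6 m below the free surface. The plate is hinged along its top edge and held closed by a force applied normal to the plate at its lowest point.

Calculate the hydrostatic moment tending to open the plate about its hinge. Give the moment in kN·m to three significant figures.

M ≈ 103 kN·m

γ = ρg = 789 × 9.81 / 1000 = 7.74009 kN/m³.
The centroid of a semicircle lies 4r/(3π) = 0.606911 m from the diameter, here below the top edge, so the centroid depth is h_c = 6 + 0.606911 = 6.60691 m.
A = πr²/2 = π × 1.43²/2 = 3.21212 m².
Resultant F = γ·h_c·A = 7.74009 × 6.60691 × 3.21212 = 164.262 kN.
I_c = (π/8 − 8/(9π))·r⁴ = 0.109757 × 1.43⁴ = 0.458962 m⁴.
Centre of pressure: y_p = y_c + I_c/(y_c·A) = 6.60691 + 0.458962/(6.60691 × 3.21212) = 6.60691 + 0.0216265 = 6.62854 m along the plane.
The resultant acts 0.606911 + 0.0216265 = 0.628537 m (along the plate) below the hinge at the top edge, so the moment about the hinge is M = F × 0.628537 = 164.262 × 0.628537 = 103.245 kN·m.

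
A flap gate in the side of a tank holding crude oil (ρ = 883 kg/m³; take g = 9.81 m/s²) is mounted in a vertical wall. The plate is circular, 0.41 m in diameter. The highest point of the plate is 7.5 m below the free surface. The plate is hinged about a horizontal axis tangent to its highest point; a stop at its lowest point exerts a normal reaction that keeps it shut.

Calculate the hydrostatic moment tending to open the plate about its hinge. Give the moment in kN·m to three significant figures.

γ = ρg = 883 × 9.81 / 1000 = 8.66223 kN/m³.
The centroid is at the centre, 0.205 m below the top of the plate, so the centroid depth is h_c = 7.5 + 0.205 = 7.705 m.
A = π(0.205)² = 0.132025 m².
Resultant F = γ·h_c·A = 8.66223 × 7.705 × 0.132025 = 8.81168 kN.
I_c = πr⁴/4 = π × 0.205⁴/4 = 0.00138709 m⁴.
Centre of pressure: y_p = y_c + I_c/(y_c·A) = 7.705 + 0.00138709/(7.705 × 0.132025) = 7.705 + 0.00136356 = 7.70636 m along the plane.
The resultant acts 0.205 + 0.00136356 = 0.206364 m (along the plate) below the hinge at the top edge, so the moment about the hinge is M = F × 0.206364 = 8.81168 × 0.206364 = 1.81841 kN·m.

M ≈ 1.82 kN·m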